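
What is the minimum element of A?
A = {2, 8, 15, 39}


Set A = {2, 8, 15, 39}
Elements in ascending order: 2, 8, 15, 39
The smallest element is 2.

2


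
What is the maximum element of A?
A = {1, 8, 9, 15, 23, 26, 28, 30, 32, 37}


Set A = {1, 8, 9, 15, 23, 26, 28, 30, 32, 37}
Elements in ascending order: 1, 8, 9, 15, 23, 26, 28, 30, 32, 37
The largest element is 37.

37


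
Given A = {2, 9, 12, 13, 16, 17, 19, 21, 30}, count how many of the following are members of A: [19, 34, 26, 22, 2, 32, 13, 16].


Set A = {2, 9, 12, 13, 16, 17, 19, 21, 30}
Candidates: [19, 34, 26, 22, 2, 32, 13, 16]
Check each candidate:
19 ∈ A, 34 ∉ A, 26 ∉ A, 22 ∉ A, 2 ∈ A, 32 ∉ A, 13 ∈ A, 16 ∈ A
Count of candidates in A: 4

4


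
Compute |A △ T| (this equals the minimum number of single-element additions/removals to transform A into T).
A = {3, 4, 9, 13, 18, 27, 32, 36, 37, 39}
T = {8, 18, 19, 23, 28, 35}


Set A = {3, 4, 9, 13, 18, 27, 32, 36, 37, 39}
Set T = {8, 18, 19, 23, 28, 35}
Elements to remove from A (in A, not in T): {3, 4, 9, 13, 27, 32, 36, 37, 39} → 9 removals
Elements to add to A (in T, not in A): {8, 19, 23, 28, 35} → 5 additions
Total edits = 9 + 5 = 14

14


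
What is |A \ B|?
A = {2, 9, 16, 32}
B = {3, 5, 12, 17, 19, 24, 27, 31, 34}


Set A = {2, 9, 16, 32}
Set B = {3, 5, 12, 17, 19, 24, 27, 31, 34}
A \ B = {2, 9, 16, 32}
|A \ B| = 4

4


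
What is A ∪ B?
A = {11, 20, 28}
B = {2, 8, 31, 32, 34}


Set A = {11, 20, 28}
Set B = {2, 8, 31, 32, 34}
A ∪ B includes all elements in either set.
Elements from A: {11, 20, 28}
Elements from B not already included: {2, 8, 31, 32, 34}
A ∪ B = {2, 8, 11, 20, 28, 31, 32, 34}

{2, 8, 11, 20, 28, 31, 32, 34}


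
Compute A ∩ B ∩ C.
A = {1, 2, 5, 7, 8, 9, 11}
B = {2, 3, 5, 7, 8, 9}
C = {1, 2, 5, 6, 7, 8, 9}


Set A = {1, 2, 5, 7, 8, 9, 11}
Set B = {2, 3, 5, 7, 8, 9}
Set C = {1, 2, 5, 6, 7, 8, 9}
First, A ∩ B = {2, 5, 7, 8, 9}
Then, (A ∩ B) ∩ C = {2, 5, 7, 8, 9}

{2, 5, 7, 8, 9}


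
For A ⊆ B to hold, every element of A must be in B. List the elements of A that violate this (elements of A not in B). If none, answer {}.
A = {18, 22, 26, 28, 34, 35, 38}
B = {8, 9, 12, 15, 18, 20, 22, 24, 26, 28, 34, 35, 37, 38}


Set A = {18, 22, 26, 28, 34, 35, 38}
Set B = {8, 9, 12, 15, 18, 20, 22, 24, 26, 28, 34, 35, 37, 38}
Check each element of A against B:
18 ∈ B, 22 ∈ B, 26 ∈ B, 28 ∈ B, 34 ∈ B, 35 ∈ B, 38 ∈ B
Elements of A not in B: {}

{}


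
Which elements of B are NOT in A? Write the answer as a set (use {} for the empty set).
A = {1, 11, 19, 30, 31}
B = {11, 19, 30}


Set A = {1, 11, 19, 30, 31}
Set B = {11, 19, 30}
Check each element of B against A:
11 ∈ A, 19 ∈ A, 30 ∈ A
Elements of B not in A: {}

{}


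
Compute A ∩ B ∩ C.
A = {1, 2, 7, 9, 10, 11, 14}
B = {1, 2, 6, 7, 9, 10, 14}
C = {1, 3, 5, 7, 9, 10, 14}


Set A = {1, 2, 7, 9, 10, 11, 14}
Set B = {1, 2, 6, 7, 9, 10, 14}
Set C = {1, 3, 5, 7, 9, 10, 14}
First, A ∩ B = {1, 2, 7, 9, 10, 14}
Then, (A ∩ B) ∩ C = {1, 7, 9, 10, 14}

{1, 7, 9, 10, 14}


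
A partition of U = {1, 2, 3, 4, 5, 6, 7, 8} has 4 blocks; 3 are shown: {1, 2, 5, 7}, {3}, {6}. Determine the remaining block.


U = {1, 2, 3, 4, 5, 6, 7, 8}
Shown blocks: {1, 2, 5, 7}, {3}, {6}
A partition's blocks are pairwise disjoint and cover U, so the missing block = U \ (union of shown blocks).
Union of shown blocks: {1, 2, 3, 5, 6, 7}
Missing block = U \ (union) = {4, 8}

{4, 8}


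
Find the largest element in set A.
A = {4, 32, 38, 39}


Set A = {4, 32, 38, 39}
Elements in ascending order: 4, 32, 38, 39
The largest element is 39.

39


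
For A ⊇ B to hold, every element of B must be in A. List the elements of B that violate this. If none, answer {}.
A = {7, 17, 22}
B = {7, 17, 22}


Set A = {7, 17, 22}
Set B = {7, 17, 22}
Check each element of B against A:
7 ∈ A, 17 ∈ A, 22 ∈ A
Elements of B not in A: {}

{}


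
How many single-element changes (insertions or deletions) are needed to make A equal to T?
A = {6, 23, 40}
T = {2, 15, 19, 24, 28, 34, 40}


Set A = {6, 23, 40}
Set T = {2, 15, 19, 24, 28, 34, 40}
Elements to remove from A (in A, not in T): {6, 23} → 2 removals
Elements to add to A (in T, not in A): {2, 15, 19, 24, 28, 34} → 6 additions
Total edits = 2 + 6 = 8

8


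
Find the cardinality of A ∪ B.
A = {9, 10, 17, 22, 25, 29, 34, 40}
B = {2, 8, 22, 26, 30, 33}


Set A = {9, 10, 17, 22, 25, 29, 34, 40}, |A| = 8
Set B = {2, 8, 22, 26, 30, 33}, |B| = 6
A ∩ B = {22}, |A ∩ B| = 1
|A ∪ B| = |A| + |B| - |A ∩ B| = 8 + 6 - 1 = 13

13


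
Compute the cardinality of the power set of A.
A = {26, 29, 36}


Set A = {26, 29, 36}
|A| = 3
The power set P(A) contains all subsets of A.
|P(A)| = 2^|A| = 2^3 = 8

8


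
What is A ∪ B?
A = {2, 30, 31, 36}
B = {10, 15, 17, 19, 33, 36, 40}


Set A = {2, 30, 31, 36}
Set B = {10, 15, 17, 19, 33, 36, 40}
A ∪ B includes all elements in either set.
Elements from A: {2, 30, 31, 36}
Elements from B not already included: {10, 15, 17, 19, 33, 40}
A ∪ B = {2, 10, 15, 17, 19, 30, 31, 33, 36, 40}

{2, 10, 15, 17, 19, 30, 31, 33, 36, 40}


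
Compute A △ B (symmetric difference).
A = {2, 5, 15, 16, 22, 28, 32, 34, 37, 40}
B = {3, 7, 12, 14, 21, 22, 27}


Set A = {2, 5, 15, 16, 22, 28, 32, 34, 37, 40}
Set B = {3, 7, 12, 14, 21, 22, 27}
A △ B = (A \ B) ∪ (B \ A)
Elements in A but not B: {2, 5, 15, 16, 28, 32, 34, 37, 40}
Elements in B but not A: {3, 7, 12, 14, 21, 27}
A △ B = {2, 3, 5, 7, 12, 14, 15, 16, 21, 27, 28, 32, 34, 37, 40}

{2, 3, 5, 7, 12, 14, 15, 16, 21, 27, 28, 32, 34, 37, 40}


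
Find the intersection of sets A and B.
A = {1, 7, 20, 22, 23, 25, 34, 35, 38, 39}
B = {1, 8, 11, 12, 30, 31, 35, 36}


Set A = {1, 7, 20, 22, 23, 25, 34, 35, 38, 39}
Set B = {1, 8, 11, 12, 30, 31, 35, 36}
A ∩ B includes only elements in both sets.
Check each element of A against B:
1 ✓, 7 ✗, 20 ✗, 22 ✗, 23 ✗, 25 ✗, 34 ✗, 35 ✓, 38 ✗, 39 ✗
A ∩ B = {1, 35}

{1, 35}


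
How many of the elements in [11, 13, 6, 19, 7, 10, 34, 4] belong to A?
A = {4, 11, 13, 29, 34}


Set A = {4, 11, 13, 29, 34}
Candidates: [11, 13, 6, 19, 7, 10, 34, 4]
Check each candidate:
11 ∈ A, 13 ∈ A, 6 ∉ A, 19 ∉ A, 7 ∉ A, 10 ∉ A, 34 ∈ A, 4 ∈ A
Count of candidates in A: 4

4


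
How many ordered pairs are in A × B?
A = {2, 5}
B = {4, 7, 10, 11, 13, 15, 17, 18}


Set A = {2, 5} has 2 elements.
Set B = {4, 7, 10, 11, 13, 15, 17, 18} has 8 elements.
|A × B| = |A| × |B| = 2 × 8 = 16

16


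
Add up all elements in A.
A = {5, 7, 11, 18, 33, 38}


Set A = {5, 7, 11, 18, 33, 38}
Sum = 5 + 7 + 11 + 18 + 33 + 38 = 112

112


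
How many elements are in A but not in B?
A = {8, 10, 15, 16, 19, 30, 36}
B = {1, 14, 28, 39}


Set A = {8, 10, 15, 16, 19, 30, 36}
Set B = {1, 14, 28, 39}
A \ B = {8, 10, 15, 16, 19, 30, 36}
|A \ B| = 7

7


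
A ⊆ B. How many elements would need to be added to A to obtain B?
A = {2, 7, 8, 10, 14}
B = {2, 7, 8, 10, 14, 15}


Set A = {2, 7, 8, 10, 14}, |A| = 5
Set B = {2, 7, 8, 10, 14, 15}, |B| = 6
Since A ⊆ B: B \ A = {15}
|B| - |A| = 6 - 5 = 1

1


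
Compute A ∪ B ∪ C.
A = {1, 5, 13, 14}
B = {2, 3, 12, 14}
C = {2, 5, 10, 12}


Set A = {1, 5, 13, 14}
Set B = {2, 3, 12, 14}
Set C = {2, 5, 10, 12}
First, A ∪ B = {1, 2, 3, 5, 12, 13, 14}
Then, (A ∪ B) ∪ C = {1, 2, 3, 5, 10, 12, 13, 14}

{1, 2, 3, 5, 10, 12, 13, 14}


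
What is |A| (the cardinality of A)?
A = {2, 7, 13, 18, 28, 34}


Set A = {2, 7, 13, 18, 28, 34}
Listing elements: 2, 7, 13, 18, 28, 34
Counting: 6 elements
|A| = 6

6


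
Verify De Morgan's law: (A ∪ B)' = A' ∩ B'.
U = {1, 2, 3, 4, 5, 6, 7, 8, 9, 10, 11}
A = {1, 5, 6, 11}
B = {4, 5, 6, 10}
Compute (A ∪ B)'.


U = {1, 2, 3, 4, 5, 6, 7, 8, 9, 10, 11}
A = {1, 5, 6, 11}, B = {4, 5, 6, 10}
A ∪ B = {1, 4, 5, 6, 10, 11}
(A ∪ B)' = U \ (A ∪ B) = {2, 3, 7, 8, 9}
Verification via A' ∩ B': A' = {2, 3, 4, 7, 8, 9, 10}, B' = {1, 2, 3, 7, 8, 9, 11}
A' ∩ B' = {2, 3, 7, 8, 9} ✓

{2, 3, 7, 8, 9}


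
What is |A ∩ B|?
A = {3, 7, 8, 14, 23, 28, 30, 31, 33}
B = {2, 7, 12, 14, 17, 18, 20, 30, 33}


Set A = {3, 7, 8, 14, 23, 28, 30, 31, 33}
Set B = {2, 7, 12, 14, 17, 18, 20, 30, 33}
A ∩ B = {7, 14, 30, 33}
|A ∩ B| = 4

4


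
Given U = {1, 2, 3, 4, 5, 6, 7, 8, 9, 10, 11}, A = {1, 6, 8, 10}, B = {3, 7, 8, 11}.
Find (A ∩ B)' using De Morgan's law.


U = {1, 2, 3, 4, 5, 6, 7, 8, 9, 10, 11}
A = {1, 6, 8, 10}, B = {3, 7, 8, 11}
A ∩ B = {8}
(A ∩ B)' = U \ (A ∩ B) = {1, 2, 3, 4, 5, 6, 7, 9, 10, 11}
Verification via A' ∪ B': A' = {2, 3, 4, 5, 7, 9, 11}, B' = {1, 2, 4, 5, 6, 9, 10}
A' ∪ B' = {1, 2, 3, 4, 5, 6, 7, 9, 10, 11} ✓

{1, 2, 3, 4, 5, 6, 7, 9, 10, 11}


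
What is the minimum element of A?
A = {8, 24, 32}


Set A = {8, 24, 32}
Elements in ascending order: 8, 24, 32
The smallest element is 8.

8


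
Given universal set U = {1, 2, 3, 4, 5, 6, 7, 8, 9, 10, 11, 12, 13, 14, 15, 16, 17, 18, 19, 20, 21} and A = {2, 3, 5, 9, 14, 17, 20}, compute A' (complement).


Universal set U = {1, 2, 3, 4, 5, 6, 7, 8, 9, 10, 11, 12, 13, 14, 15, 16, 17, 18, 19, 20, 21}
Set A = {2, 3, 5, 9, 14, 17, 20}
A' = U \ A = elements in U but not in A
Checking each element of U:
1 (not in A, include), 2 (in A, exclude), 3 (in A, exclude), 4 (not in A, include), 5 (in A, exclude), 6 (not in A, include), 7 (not in A, include), 8 (not in A, include), 9 (in A, exclude), 10 (not in A, include), 11 (not in A, include), 12 (not in A, include), 13 (not in A, include), 14 (in A, exclude), 15 (not in A, include), 16 (not in A, include), 17 (in A, exclude), 18 (not in A, include), 19 (not in A, include), 20 (in A, exclude), 21 (not in A, include)
A' = {1, 4, 6, 7, 8, 10, 11, 12, 13, 15, 16, 18, 19, 21}

{1, 4, 6, 7, 8, 10, 11, 12, 13, 15, 16, 18, 19, 21}


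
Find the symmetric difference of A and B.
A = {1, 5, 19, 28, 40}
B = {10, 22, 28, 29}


Set A = {1, 5, 19, 28, 40}
Set B = {10, 22, 28, 29}
A △ B = (A \ B) ∪ (B \ A)
Elements in A but not B: {1, 5, 19, 40}
Elements in B but not A: {10, 22, 29}
A △ B = {1, 5, 10, 19, 22, 29, 40}

{1, 5, 10, 19, 22, 29, 40}


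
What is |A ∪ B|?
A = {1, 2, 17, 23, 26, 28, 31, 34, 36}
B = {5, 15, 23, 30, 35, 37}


Set A = {1, 2, 17, 23, 26, 28, 31, 34, 36}, |A| = 9
Set B = {5, 15, 23, 30, 35, 37}, |B| = 6
A ∩ B = {23}, |A ∩ B| = 1
|A ∪ B| = |A| + |B| - |A ∩ B| = 9 + 6 - 1 = 14

14


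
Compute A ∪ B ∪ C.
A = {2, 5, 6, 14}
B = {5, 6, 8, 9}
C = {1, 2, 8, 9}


Set A = {2, 5, 6, 14}
Set B = {5, 6, 8, 9}
Set C = {1, 2, 8, 9}
First, A ∪ B = {2, 5, 6, 8, 9, 14}
Then, (A ∪ B) ∪ C = {1, 2, 5, 6, 8, 9, 14}

{1, 2, 5, 6, 8, 9, 14}


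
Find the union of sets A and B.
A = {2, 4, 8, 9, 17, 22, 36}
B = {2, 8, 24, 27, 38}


Set A = {2, 4, 8, 9, 17, 22, 36}
Set B = {2, 8, 24, 27, 38}
A ∪ B includes all elements in either set.
Elements from A: {2, 4, 8, 9, 17, 22, 36}
Elements from B not already included: {24, 27, 38}
A ∪ B = {2, 4, 8, 9, 17, 22, 24, 27, 36, 38}

{2, 4, 8, 9, 17, 22, 24, 27, 36, 38}


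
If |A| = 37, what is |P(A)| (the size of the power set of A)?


The set has 37 elements.
The power set contains all possible subsets.
|P(A)| = 2^|A| = 2^37 = 137438953472

137438953472


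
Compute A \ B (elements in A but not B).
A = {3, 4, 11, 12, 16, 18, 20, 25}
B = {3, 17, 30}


Set A = {3, 4, 11, 12, 16, 18, 20, 25}
Set B = {3, 17, 30}
A \ B includes elements in A that are not in B.
Check each element of A:
3 (in B, remove), 4 (not in B, keep), 11 (not in B, keep), 12 (not in B, keep), 16 (not in B, keep), 18 (not in B, keep), 20 (not in B, keep), 25 (not in B, keep)
A \ B = {4, 11, 12, 16, 18, 20, 25}

{4, 11, 12, 16, 18, 20, 25}


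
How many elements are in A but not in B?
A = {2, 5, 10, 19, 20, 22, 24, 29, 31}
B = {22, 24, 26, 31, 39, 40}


Set A = {2, 5, 10, 19, 20, 22, 24, 29, 31}
Set B = {22, 24, 26, 31, 39, 40}
A \ B = {2, 5, 10, 19, 20, 29}
|A \ B| = 6

6


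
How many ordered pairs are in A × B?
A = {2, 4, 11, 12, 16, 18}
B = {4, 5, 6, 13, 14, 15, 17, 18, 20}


Set A = {2, 4, 11, 12, 16, 18} has 6 elements.
Set B = {4, 5, 6, 13, 14, 15, 17, 18, 20} has 9 elements.
|A × B| = |A| × |B| = 6 × 9 = 54

54


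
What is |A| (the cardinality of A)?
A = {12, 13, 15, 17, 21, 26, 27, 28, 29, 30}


Set A = {12, 13, 15, 17, 21, 26, 27, 28, 29, 30}
Listing elements: 12, 13, 15, 17, 21, 26, 27, 28, 29, 30
Counting: 10 elements
|A| = 10

10


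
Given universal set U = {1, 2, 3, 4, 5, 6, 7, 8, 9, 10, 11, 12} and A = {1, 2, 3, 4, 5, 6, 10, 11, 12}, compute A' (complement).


Universal set U = {1, 2, 3, 4, 5, 6, 7, 8, 9, 10, 11, 12}
Set A = {1, 2, 3, 4, 5, 6, 10, 11, 12}
A' = U \ A = elements in U but not in A
Checking each element of U:
1 (in A, exclude), 2 (in A, exclude), 3 (in A, exclude), 4 (in A, exclude), 5 (in A, exclude), 6 (in A, exclude), 7 (not in A, include), 8 (not in A, include), 9 (not in A, include), 10 (in A, exclude), 11 (in A, exclude), 12 (in A, exclude)
A' = {7, 8, 9}

{7, 8, 9}


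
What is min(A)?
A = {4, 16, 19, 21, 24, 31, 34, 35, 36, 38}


Set A = {4, 16, 19, 21, 24, 31, 34, 35, 36, 38}
Elements in ascending order: 4, 16, 19, 21, 24, 31, 34, 35, 36, 38
The smallest element is 4.

4


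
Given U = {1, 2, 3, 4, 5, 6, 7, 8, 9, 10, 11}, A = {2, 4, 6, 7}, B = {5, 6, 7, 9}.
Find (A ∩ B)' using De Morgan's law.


U = {1, 2, 3, 4, 5, 6, 7, 8, 9, 10, 11}
A = {2, 4, 6, 7}, B = {5, 6, 7, 9}
A ∩ B = {6, 7}
(A ∩ B)' = U \ (A ∩ B) = {1, 2, 3, 4, 5, 8, 9, 10, 11}
Verification via A' ∪ B': A' = {1, 3, 5, 8, 9, 10, 11}, B' = {1, 2, 3, 4, 8, 10, 11}
A' ∪ B' = {1, 2, 3, 4, 5, 8, 9, 10, 11} ✓

{1, 2, 3, 4, 5, 8, 9, 10, 11}


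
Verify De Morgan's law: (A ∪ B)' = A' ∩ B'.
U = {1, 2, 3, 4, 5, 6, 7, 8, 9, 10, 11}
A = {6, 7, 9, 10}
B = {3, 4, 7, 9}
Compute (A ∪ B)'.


U = {1, 2, 3, 4, 5, 6, 7, 8, 9, 10, 11}
A = {6, 7, 9, 10}, B = {3, 4, 7, 9}
A ∪ B = {3, 4, 6, 7, 9, 10}
(A ∪ B)' = U \ (A ∪ B) = {1, 2, 5, 8, 11}
Verification via A' ∩ B': A' = {1, 2, 3, 4, 5, 8, 11}, B' = {1, 2, 5, 6, 8, 10, 11}
A' ∩ B' = {1, 2, 5, 8, 11} ✓

{1, 2, 5, 8, 11}


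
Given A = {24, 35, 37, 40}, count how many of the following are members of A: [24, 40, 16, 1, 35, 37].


Set A = {24, 35, 37, 40}
Candidates: [24, 40, 16, 1, 35, 37]
Check each candidate:
24 ∈ A, 40 ∈ A, 16 ∉ A, 1 ∉ A, 35 ∈ A, 37 ∈ A
Count of candidates in A: 4

4


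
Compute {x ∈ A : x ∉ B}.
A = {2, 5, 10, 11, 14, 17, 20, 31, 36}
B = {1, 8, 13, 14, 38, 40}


Set A = {2, 5, 10, 11, 14, 17, 20, 31, 36}
Set B = {1, 8, 13, 14, 38, 40}
Check each element of A against B:
2 ∉ B (include), 5 ∉ B (include), 10 ∉ B (include), 11 ∉ B (include), 14 ∈ B, 17 ∉ B (include), 20 ∉ B (include), 31 ∉ B (include), 36 ∉ B (include)
Elements of A not in B: {2, 5, 10, 11, 17, 20, 31, 36}

{2, 5, 10, 11, 17, 20, 31, 36}


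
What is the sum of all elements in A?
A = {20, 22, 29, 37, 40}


Set A = {20, 22, 29, 37, 40}
Sum = 20 + 22 + 29 + 37 + 40 = 148

148


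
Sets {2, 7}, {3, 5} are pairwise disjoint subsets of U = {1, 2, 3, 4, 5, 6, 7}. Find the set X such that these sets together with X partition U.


U = {1, 2, 3, 4, 5, 6, 7}
Shown blocks: {2, 7}, {3, 5}
A partition's blocks are pairwise disjoint and cover U, so the missing block = U \ (union of shown blocks).
Union of shown blocks: {2, 3, 5, 7}
Missing block = U \ (union) = {1, 4, 6}

{1, 4, 6}


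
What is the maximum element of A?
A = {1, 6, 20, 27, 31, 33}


Set A = {1, 6, 20, 27, 31, 33}
Elements in ascending order: 1, 6, 20, 27, 31, 33
The largest element is 33.

33


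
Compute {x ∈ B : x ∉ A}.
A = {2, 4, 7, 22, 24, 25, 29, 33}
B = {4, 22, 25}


Set A = {2, 4, 7, 22, 24, 25, 29, 33}
Set B = {4, 22, 25}
Check each element of B against A:
4 ∈ A, 22 ∈ A, 25 ∈ A
Elements of B not in A: {}

{}


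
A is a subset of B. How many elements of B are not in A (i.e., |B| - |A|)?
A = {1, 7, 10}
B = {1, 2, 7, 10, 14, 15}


Set A = {1, 7, 10}, |A| = 3
Set B = {1, 2, 7, 10, 14, 15}, |B| = 6
Since A ⊆ B: B \ A = {2, 14, 15}
|B| - |A| = 6 - 3 = 3

3


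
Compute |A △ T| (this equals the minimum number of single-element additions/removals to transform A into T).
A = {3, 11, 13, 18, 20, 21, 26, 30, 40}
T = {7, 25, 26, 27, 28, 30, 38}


Set A = {3, 11, 13, 18, 20, 21, 26, 30, 40}
Set T = {7, 25, 26, 27, 28, 30, 38}
Elements to remove from A (in A, not in T): {3, 11, 13, 18, 20, 21, 40} → 7 removals
Elements to add to A (in T, not in A): {7, 25, 27, 28, 38} → 5 additions
Total edits = 7 + 5 = 12

12


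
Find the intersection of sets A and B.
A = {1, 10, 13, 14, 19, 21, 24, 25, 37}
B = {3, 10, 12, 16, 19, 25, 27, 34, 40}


Set A = {1, 10, 13, 14, 19, 21, 24, 25, 37}
Set B = {3, 10, 12, 16, 19, 25, 27, 34, 40}
A ∩ B includes only elements in both sets.
Check each element of A against B:
1 ✗, 10 ✓, 13 ✗, 14 ✗, 19 ✓, 21 ✗, 24 ✗, 25 ✓, 37 ✗
A ∩ B = {10, 19, 25}

{10, 19, 25}


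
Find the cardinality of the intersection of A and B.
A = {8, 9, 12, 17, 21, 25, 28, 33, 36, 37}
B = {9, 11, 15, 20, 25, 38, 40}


Set A = {8, 9, 12, 17, 21, 25, 28, 33, 36, 37}
Set B = {9, 11, 15, 20, 25, 38, 40}
A ∩ B = {9, 25}
|A ∩ B| = 2

2


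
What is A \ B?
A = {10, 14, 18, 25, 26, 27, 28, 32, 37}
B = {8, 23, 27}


Set A = {10, 14, 18, 25, 26, 27, 28, 32, 37}
Set B = {8, 23, 27}
A \ B includes elements in A that are not in B.
Check each element of A:
10 (not in B, keep), 14 (not in B, keep), 18 (not in B, keep), 25 (not in B, keep), 26 (not in B, keep), 27 (in B, remove), 28 (not in B, keep), 32 (not in B, keep), 37 (not in B, keep)
A \ B = {10, 14, 18, 25, 26, 28, 32, 37}

{10, 14, 18, 25, 26, 28, 32, 37}


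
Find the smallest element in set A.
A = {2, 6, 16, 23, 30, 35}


Set A = {2, 6, 16, 23, 30, 35}
Elements in ascending order: 2, 6, 16, 23, 30, 35
The smallest element is 2.

2


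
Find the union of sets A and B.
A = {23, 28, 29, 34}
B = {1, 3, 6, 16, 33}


Set A = {23, 28, 29, 34}
Set B = {1, 3, 6, 16, 33}
A ∪ B includes all elements in either set.
Elements from A: {23, 28, 29, 34}
Elements from B not already included: {1, 3, 6, 16, 33}
A ∪ B = {1, 3, 6, 16, 23, 28, 29, 33, 34}

{1, 3, 6, 16, 23, 28, 29, 33, 34}


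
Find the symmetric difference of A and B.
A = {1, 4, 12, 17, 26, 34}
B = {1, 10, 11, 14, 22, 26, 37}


Set A = {1, 4, 12, 17, 26, 34}
Set B = {1, 10, 11, 14, 22, 26, 37}
A △ B = (A \ B) ∪ (B \ A)
Elements in A but not B: {4, 12, 17, 34}
Elements in B but not A: {10, 11, 14, 22, 37}
A △ B = {4, 10, 11, 12, 14, 17, 22, 34, 37}

{4, 10, 11, 12, 14, 17, 22, 34, 37}


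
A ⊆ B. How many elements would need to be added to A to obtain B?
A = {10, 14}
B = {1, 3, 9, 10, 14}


Set A = {10, 14}, |A| = 2
Set B = {1, 3, 9, 10, 14}, |B| = 5
Since A ⊆ B: B \ A = {1, 3, 9}
|B| - |A| = 5 - 2 = 3

3


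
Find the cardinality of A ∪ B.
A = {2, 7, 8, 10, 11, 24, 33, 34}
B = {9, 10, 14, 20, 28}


Set A = {2, 7, 8, 10, 11, 24, 33, 34}, |A| = 8
Set B = {9, 10, 14, 20, 28}, |B| = 5
A ∩ B = {10}, |A ∩ B| = 1
|A ∪ B| = |A| + |B| - |A ∩ B| = 8 + 5 - 1 = 12

12


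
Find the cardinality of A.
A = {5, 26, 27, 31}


Set A = {5, 26, 27, 31}
Listing elements: 5, 26, 27, 31
Counting: 4 elements
|A| = 4

4


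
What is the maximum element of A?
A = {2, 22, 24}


Set A = {2, 22, 24}
Elements in ascending order: 2, 22, 24
The largest element is 24.

24


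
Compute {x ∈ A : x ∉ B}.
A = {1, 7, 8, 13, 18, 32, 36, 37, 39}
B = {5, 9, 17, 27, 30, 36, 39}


Set A = {1, 7, 8, 13, 18, 32, 36, 37, 39}
Set B = {5, 9, 17, 27, 30, 36, 39}
Check each element of A against B:
1 ∉ B (include), 7 ∉ B (include), 8 ∉ B (include), 13 ∉ B (include), 18 ∉ B (include), 32 ∉ B (include), 36 ∈ B, 37 ∉ B (include), 39 ∈ B
Elements of A not in B: {1, 7, 8, 13, 18, 32, 37}

{1, 7, 8, 13, 18, 32, 37}


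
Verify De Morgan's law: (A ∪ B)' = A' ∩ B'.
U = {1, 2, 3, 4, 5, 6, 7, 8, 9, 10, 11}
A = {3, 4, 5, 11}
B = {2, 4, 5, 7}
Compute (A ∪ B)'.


U = {1, 2, 3, 4, 5, 6, 7, 8, 9, 10, 11}
A = {3, 4, 5, 11}, B = {2, 4, 5, 7}
A ∪ B = {2, 3, 4, 5, 7, 11}
(A ∪ B)' = U \ (A ∪ B) = {1, 6, 8, 9, 10}
Verification via A' ∩ B': A' = {1, 2, 6, 7, 8, 9, 10}, B' = {1, 3, 6, 8, 9, 10, 11}
A' ∩ B' = {1, 6, 8, 9, 10} ✓

{1, 6, 8, 9, 10}


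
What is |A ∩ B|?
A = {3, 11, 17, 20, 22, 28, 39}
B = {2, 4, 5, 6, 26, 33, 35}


Set A = {3, 11, 17, 20, 22, 28, 39}
Set B = {2, 4, 5, 6, 26, 33, 35}
A ∩ B = {}
|A ∩ B| = 0

0


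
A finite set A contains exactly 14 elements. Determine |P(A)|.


The set has 14 elements.
The power set contains all possible subsets.
|P(A)| = 2^|A| = 2^14 = 16384

16384


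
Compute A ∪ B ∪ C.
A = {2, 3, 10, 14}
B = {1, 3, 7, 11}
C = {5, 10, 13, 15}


Set A = {2, 3, 10, 14}
Set B = {1, 3, 7, 11}
Set C = {5, 10, 13, 15}
First, A ∪ B = {1, 2, 3, 7, 10, 11, 14}
Then, (A ∪ B) ∪ C = {1, 2, 3, 5, 7, 10, 11, 13, 14, 15}

{1, 2, 3, 5, 7, 10, 11, 13, 14, 15}


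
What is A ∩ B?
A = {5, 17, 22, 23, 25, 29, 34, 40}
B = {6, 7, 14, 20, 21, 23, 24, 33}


Set A = {5, 17, 22, 23, 25, 29, 34, 40}
Set B = {6, 7, 14, 20, 21, 23, 24, 33}
A ∩ B includes only elements in both sets.
Check each element of A against B:
5 ✗, 17 ✗, 22 ✗, 23 ✓, 25 ✗, 29 ✗, 34 ✗, 40 ✗
A ∩ B = {23}

{23}


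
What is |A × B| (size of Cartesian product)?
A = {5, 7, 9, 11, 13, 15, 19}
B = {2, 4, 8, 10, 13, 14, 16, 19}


Set A = {5, 7, 9, 11, 13, 15, 19} has 7 elements.
Set B = {2, 4, 8, 10, 13, 14, 16, 19} has 8 elements.
|A × B| = |A| × |B| = 7 × 8 = 56

56


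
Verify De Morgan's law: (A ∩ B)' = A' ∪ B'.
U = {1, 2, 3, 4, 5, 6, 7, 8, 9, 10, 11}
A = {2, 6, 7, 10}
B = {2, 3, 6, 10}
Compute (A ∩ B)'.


U = {1, 2, 3, 4, 5, 6, 7, 8, 9, 10, 11}
A = {2, 6, 7, 10}, B = {2, 3, 6, 10}
A ∩ B = {2, 6, 10}
(A ∩ B)' = U \ (A ∩ B) = {1, 3, 4, 5, 7, 8, 9, 11}
Verification via A' ∪ B': A' = {1, 3, 4, 5, 8, 9, 11}, B' = {1, 4, 5, 7, 8, 9, 11}
A' ∪ B' = {1, 3, 4, 5, 7, 8, 9, 11} ✓

{1, 3, 4, 5, 7, 8, 9, 11}


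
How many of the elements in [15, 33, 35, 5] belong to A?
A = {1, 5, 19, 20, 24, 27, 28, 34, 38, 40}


Set A = {1, 5, 19, 20, 24, 27, 28, 34, 38, 40}
Candidates: [15, 33, 35, 5]
Check each candidate:
15 ∉ A, 33 ∉ A, 35 ∉ A, 5 ∈ A
Count of candidates in A: 1

1


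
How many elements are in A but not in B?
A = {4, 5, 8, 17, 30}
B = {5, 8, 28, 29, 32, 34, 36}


Set A = {4, 5, 8, 17, 30}
Set B = {5, 8, 28, 29, 32, 34, 36}
A \ B = {4, 17, 30}
|A \ B| = 3

3


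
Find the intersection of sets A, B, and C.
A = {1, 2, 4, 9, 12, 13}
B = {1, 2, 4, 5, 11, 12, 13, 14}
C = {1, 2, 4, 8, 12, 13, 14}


Set A = {1, 2, 4, 9, 12, 13}
Set B = {1, 2, 4, 5, 11, 12, 13, 14}
Set C = {1, 2, 4, 8, 12, 13, 14}
First, A ∩ B = {1, 2, 4, 12, 13}
Then, (A ∩ B) ∩ C = {1, 2, 4, 12, 13}

{1, 2, 4, 12, 13}


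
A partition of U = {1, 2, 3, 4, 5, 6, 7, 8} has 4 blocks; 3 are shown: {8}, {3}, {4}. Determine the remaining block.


U = {1, 2, 3, 4, 5, 6, 7, 8}
Shown blocks: {8}, {3}, {4}
A partition's blocks are pairwise disjoint and cover U, so the missing block = U \ (union of shown blocks).
Union of shown blocks: {3, 4, 8}
Missing block = U \ (union) = {1, 2, 5, 6, 7}

{1, 2, 5, 6, 7}


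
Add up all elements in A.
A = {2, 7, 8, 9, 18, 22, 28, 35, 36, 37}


Set A = {2, 7, 8, 9, 18, 22, 28, 35, 36, 37}
Sum = 2 + 7 + 8 + 9 + 18 + 22 + 28 + 35 + 36 + 37 = 202

202


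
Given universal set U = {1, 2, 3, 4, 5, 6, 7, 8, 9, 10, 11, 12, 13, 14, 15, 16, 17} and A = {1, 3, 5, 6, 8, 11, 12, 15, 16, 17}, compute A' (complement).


Universal set U = {1, 2, 3, 4, 5, 6, 7, 8, 9, 10, 11, 12, 13, 14, 15, 16, 17}
Set A = {1, 3, 5, 6, 8, 11, 12, 15, 16, 17}
A' = U \ A = elements in U but not in A
Checking each element of U:
1 (in A, exclude), 2 (not in A, include), 3 (in A, exclude), 4 (not in A, include), 5 (in A, exclude), 6 (in A, exclude), 7 (not in A, include), 8 (in A, exclude), 9 (not in A, include), 10 (not in A, include), 11 (in A, exclude), 12 (in A, exclude), 13 (not in A, include), 14 (not in A, include), 15 (in A, exclude), 16 (in A, exclude), 17 (in A, exclude)
A' = {2, 4, 7, 9, 10, 13, 14}

{2, 4, 7, 9, 10, 13, 14}


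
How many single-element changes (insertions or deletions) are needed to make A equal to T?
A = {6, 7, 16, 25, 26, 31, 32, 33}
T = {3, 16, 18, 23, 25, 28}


Set A = {6, 7, 16, 25, 26, 31, 32, 33}
Set T = {3, 16, 18, 23, 25, 28}
Elements to remove from A (in A, not in T): {6, 7, 26, 31, 32, 33} → 6 removals
Elements to add to A (in T, not in A): {3, 18, 23, 28} → 4 additions
Total edits = 6 + 4 = 10

10


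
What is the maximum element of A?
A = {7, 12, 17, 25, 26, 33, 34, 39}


Set A = {7, 12, 17, 25, 26, 33, 34, 39}
Elements in ascending order: 7, 12, 17, 25, 26, 33, 34, 39
The largest element is 39.

39


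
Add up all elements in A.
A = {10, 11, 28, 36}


Set A = {10, 11, 28, 36}
Sum = 10 + 11 + 28 + 36 = 85

85


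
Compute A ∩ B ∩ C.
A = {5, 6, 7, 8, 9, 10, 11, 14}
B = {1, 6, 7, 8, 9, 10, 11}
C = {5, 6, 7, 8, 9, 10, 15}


Set A = {5, 6, 7, 8, 9, 10, 11, 14}
Set B = {1, 6, 7, 8, 9, 10, 11}
Set C = {5, 6, 7, 8, 9, 10, 15}
First, A ∩ B = {6, 7, 8, 9, 10, 11}
Then, (A ∩ B) ∩ C = {6, 7, 8, 9, 10}

{6, 7, 8, 9, 10}


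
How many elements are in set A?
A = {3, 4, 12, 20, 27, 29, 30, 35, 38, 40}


Set A = {3, 4, 12, 20, 27, 29, 30, 35, 38, 40}
Listing elements: 3, 4, 12, 20, 27, 29, 30, 35, 38, 40
Counting: 10 elements
|A| = 10

10


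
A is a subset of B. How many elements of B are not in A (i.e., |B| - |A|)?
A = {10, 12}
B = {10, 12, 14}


Set A = {10, 12}, |A| = 2
Set B = {10, 12, 14}, |B| = 3
Since A ⊆ B: B \ A = {14}
|B| - |A| = 3 - 2 = 1

1


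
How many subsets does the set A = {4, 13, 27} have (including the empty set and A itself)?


Set A = {4, 13, 27}
|A| = 3
The power set P(A) contains all subsets of A.
|P(A)| = 2^|A| = 2^3 = 8

8


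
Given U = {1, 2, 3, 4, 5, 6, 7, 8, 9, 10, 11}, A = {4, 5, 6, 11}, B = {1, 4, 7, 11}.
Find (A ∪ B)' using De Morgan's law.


U = {1, 2, 3, 4, 5, 6, 7, 8, 9, 10, 11}
A = {4, 5, 6, 11}, B = {1, 4, 7, 11}
A ∪ B = {1, 4, 5, 6, 7, 11}
(A ∪ B)' = U \ (A ∪ B) = {2, 3, 8, 9, 10}
Verification via A' ∩ B': A' = {1, 2, 3, 7, 8, 9, 10}, B' = {2, 3, 5, 6, 8, 9, 10}
A' ∩ B' = {2, 3, 8, 9, 10} ✓

{2, 3, 8, 9, 10}


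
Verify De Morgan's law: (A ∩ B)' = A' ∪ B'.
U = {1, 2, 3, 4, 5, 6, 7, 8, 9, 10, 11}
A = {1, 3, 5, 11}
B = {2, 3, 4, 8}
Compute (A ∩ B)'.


U = {1, 2, 3, 4, 5, 6, 7, 8, 9, 10, 11}
A = {1, 3, 5, 11}, B = {2, 3, 4, 8}
A ∩ B = {3}
(A ∩ B)' = U \ (A ∩ B) = {1, 2, 4, 5, 6, 7, 8, 9, 10, 11}
Verification via A' ∪ B': A' = {2, 4, 6, 7, 8, 9, 10}, B' = {1, 5, 6, 7, 9, 10, 11}
A' ∪ B' = {1, 2, 4, 5, 6, 7, 8, 9, 10, 11} ✓

{1, 2, 4, 5, 6, 7, 8, 9, 10, 11}


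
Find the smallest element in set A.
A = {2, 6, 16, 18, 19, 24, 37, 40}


Set A = {2, 6, 16, 18, 19, 24, 37, 40}
Elements in ascending order: 2, 6, 16, 18, 19, 24, 37, 40
The smallest element is 2.

2


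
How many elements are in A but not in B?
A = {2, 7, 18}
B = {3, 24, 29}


Set A = {2, 7, 18}
Set B = {3, 24, 29}
A \ B = {2, 7, 18}
|A \ B| = 3

3


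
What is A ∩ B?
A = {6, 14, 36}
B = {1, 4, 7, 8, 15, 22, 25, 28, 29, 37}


Set A = {6, 14, 36}
Set B = {1, 4, 7, 8, 15, 22, 25, 28, 29, 37}
A ∩ B includes only elements in both sets.
Check each element of A against B:
6 ✗, 14 ✗, 36 ✗
A ∩ B = {}

{}


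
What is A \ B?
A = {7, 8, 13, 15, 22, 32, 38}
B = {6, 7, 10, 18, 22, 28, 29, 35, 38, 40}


Set A = {7, 8, 13, 15, 22, 32, 38}
Set B = {6, 7, 10, 18, 22, 28, 29, 35, 38, 40}
A \ B includes elements in A that are not in B.
Check each element of A:
7 (in B, remove), 8 (not in B, keep), 13 (not in B, keep), 15 (not in B, keep), 22 (in B, remove), 32 (not in B, keep), 38 (in B, remove)
A \ B = {8, 13, 15, 32}

{8, 13, 15, 32}


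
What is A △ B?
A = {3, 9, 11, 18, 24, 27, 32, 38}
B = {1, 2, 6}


Set A = {3, 9, 11, 18, 24, 27, 32, 38}
Set B = {1, 2, 6}
A △ B = (A \ B) ∪ (B \ A)
Elements in A but not B: {3, 9, 11, 18, 24, 27, 32, 38}
Elements in B but not A: {1, 2, 6}
A △ B = {1, 2, 3, 6, 9, 11, 18, 24, 27, 32, 38}

{1, 2, 3, 6, 9, 11, 18, 24, 27, 32, 38}


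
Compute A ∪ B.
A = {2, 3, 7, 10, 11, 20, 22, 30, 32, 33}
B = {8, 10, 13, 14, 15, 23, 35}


Set A = {2, 3, 7, 10, 11, 20, 22, 30, 32, 33}
Set B = {8, 10, 13, 14, 15, 23, 35}
A ∪ B includes all elements in either set.
Elements from A: {2, 3, 7, 10, 11, 20, 22, 30, 32, 33}
Elements from B not already included: {8, 13, 14, 15, 23, 35}
A ∪ B = {2, 3, 7, 8, 10, 11, 13, 14, 15, 20, 22, 23, 30, 32, 33, 35}

{2, 3, 7, 8, 10, 11, 13, 14, 15, 20, 22, 23, 30, 32, 33, 35}


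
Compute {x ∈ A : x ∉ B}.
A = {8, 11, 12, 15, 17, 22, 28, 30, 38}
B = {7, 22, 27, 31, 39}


Set A = {8, 11, 12, 15, 17, 22, 28, 30, 38}
Set B = {7, 22, 27, 31, 39}
Check each element of A against B:
8 ∉ B (include), 11 ∉ B (include), 12 ∉ B (include), 15 ∉ B (include), 17 ∉ B (include), 22 ∈ B, 28 ∉ B (include), 30 ∉ B (include), 38 ∉ B (include)
Elements of A not in B: {8, 11, 12, 15, 17, 28, 30, 38}

{8, 11, 12, 15, 17, 28, 30, 38}


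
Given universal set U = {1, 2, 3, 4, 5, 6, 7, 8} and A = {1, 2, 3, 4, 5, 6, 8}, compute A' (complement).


Universal set U = {1, 2, 3, 4, 5, 6, 7, 8}
Set A = {1, 2, 3, 4, 5, 6, 8}
A' = U \ A = elements in U but not in A
Checking each element of U:
1 (in A, exclude), 2 (in A, exclude), 3 (in A, exclude), 4 (in A, exclude), 5 (in A, exclude), 6 (in A, exclude), 7 (not in A, include), 8 (in A, exclude)
A' = {7}

{7}


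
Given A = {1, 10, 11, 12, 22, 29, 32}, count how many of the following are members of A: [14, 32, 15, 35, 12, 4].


Set A = {1, 10, 11, 12, 22, 29, 32}
Candidates: [14, 32, 15, 35, 12, 4]
Check each candidate:
14 ∉ A, 32 ∈ A, 15 ∉ A, 35 ∉ A, 12 ∈ A, 4 ∉ A
Count of candidates in A: 2

2


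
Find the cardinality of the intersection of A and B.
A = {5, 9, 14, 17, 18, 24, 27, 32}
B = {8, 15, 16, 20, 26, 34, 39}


Set A = {5, 9, 14, 17, 18, 24, 27, 32}
Set B = {8, 15, 16, 20, 26, 34, 39}
A ∩ B = {}
|A ∩ B| = 0

0


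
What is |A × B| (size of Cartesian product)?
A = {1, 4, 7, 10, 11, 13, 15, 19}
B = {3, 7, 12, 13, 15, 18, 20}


Set A = {1, 4, 7, 10, 11, 13, 15, 19} has 8 elements.
Set B = {3, 7, 12, 13, 15, 18, 20} has 7 elements.
|A × B| = |A| × |B| = 8 × 7 = 56

56


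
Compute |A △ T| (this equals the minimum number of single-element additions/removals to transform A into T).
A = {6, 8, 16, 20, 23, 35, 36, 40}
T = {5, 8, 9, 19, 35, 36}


Set A = {6, 8, 16, 20, 23, 35, 36, 40}
Set T = {5, 8, 9, 19, 35, 36}
Elements to remove from A (in A, not in T): {6, 16, 20, 23, 40} → 5 removals
Elements to add to A (in T, not in A): {5, 9, 19} → 3 additions
Total edits = 5 + 3 = 8

8


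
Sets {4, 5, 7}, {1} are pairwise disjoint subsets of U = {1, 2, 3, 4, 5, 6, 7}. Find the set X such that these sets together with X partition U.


U = {1, 2, 3, 4, 5, 6, 7}
Shown blocks: {4, 5, 7}, {1}
A partition's blocks are pairwise disjoint and cover U, so the missing block = U \ (union of shown blocks).
Union of shown blocks: {1, 4, 5, 7}
Missing block = U \ (union) = {2, 3, 6}

{2, 3, 6}


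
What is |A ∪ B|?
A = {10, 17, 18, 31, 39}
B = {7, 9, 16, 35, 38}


Set A = {10, 17, 18, 31, 39}, |A| = 5
Set B = {7, 9, 16, 35, 38}, |B| = 5
A ∩ B = {}, |A ∩ B| = 0
|A ∪ B| = |A| + |B| - |A ∩ B| = 5 + 5 - 0 = 10

10


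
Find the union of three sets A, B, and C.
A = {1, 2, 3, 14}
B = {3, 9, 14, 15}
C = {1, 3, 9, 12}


Set A = {1, 2, 3, 14}
Set B = {3, 9, 14, 15}
Set C = {1, 3, 9, 12}
First, A ∪ B = {1, 2, 3, 9, 14, 15}
Then, (A ∪ B) ∪ C = {1, 2, 3, 9, 12, 14, 15}

{1, 2, 3, 9, 12, 14, 15}


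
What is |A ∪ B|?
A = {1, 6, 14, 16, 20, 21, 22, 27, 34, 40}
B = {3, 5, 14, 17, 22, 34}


Set A = {1, 6, 14, 16, 20, 21, 22, 27, 34, 40}, |A| = 10
Set B = {3, 5, 14, 17, 22, 34}, |B| = 6
A ∩ B = {14, 22, 34}, |A ∩ B| = 3
|A ∪ B| = |A| + |B| - |A ∩ B| = 10 + 6 - 3 = 13

13


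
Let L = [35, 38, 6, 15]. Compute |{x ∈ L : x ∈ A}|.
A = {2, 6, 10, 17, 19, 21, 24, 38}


Set A = {2, 6, 10, 17, 19, 21, 24, 38}
Candidates: [35, 38, 6, 15]
Check each candidate:
35 ∉ A, 38 ∈ A, 6 ∈ A, 15 ∉ A
Count of candidates in A: 2

2


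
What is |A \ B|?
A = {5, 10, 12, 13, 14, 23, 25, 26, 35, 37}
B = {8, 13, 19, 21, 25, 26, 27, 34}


Set A = {5, 10, 12, 13, 14, 23, 25, 26, 35, 37}
Set B = {8, 13, 19, 21, 25, 26, 27, 34}
A \ B = {5, 10, 12, 14, 23, 35, 37}
|A \ B| = 7

7


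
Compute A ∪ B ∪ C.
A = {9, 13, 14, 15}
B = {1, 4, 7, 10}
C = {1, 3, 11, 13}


Set A = {9, 13, 14, 15}
Set B = {1, 4, 7, 10}
Set C = {1, 3, 11, 13}
First, A ∪ B = {1, 4, 7, 9, 10, 13, 14, 15}
Then, (A ∪ B) ∪ C = {1, 3, 4, 7, 9, 10, 11, 13, 14, 15}

{1, 3, 4, 7, 9, 10, 11, 13, 14, 15}


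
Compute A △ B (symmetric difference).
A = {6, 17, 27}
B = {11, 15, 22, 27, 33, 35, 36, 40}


Set A = {6, 17, 27}
Set B = {11, 15, 22, 27, 33, 35, 36, 40}
A △ B = (A \ B) ∪ (B \ A)
Elements in A but not B: {6, 17}
Elements in B but not A: {11, 15, 22, 33, 35, 36, 40}
A △ B = {6, 11, 15, 17, 22, 33, 35, 36, 40}

{6, 11, 15, 17, 22, 33, 35, 36, 40}


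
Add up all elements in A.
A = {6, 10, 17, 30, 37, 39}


Set A = {6, 10, 17, 30, 37, 39}
Sum = 6 + 10 + 17 + 30 + 37 + 39 = 139

139


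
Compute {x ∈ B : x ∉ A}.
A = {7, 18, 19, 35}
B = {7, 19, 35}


Set A = {7, 18, 19, 35}
Set B = {7, 19, 35}
Check each element of B against A:
7 ∈ A, 19 ∈ A, 35 ∈ A
Elements of B not in A: {}

{}


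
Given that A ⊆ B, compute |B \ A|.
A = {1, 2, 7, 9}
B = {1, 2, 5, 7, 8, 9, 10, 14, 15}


Set A = {1, 2, 7, 9}, |A| = 4
Set B = {1, 2, 5, 7, 8, 9, 10, 14, 15}, |B| = 9
Since A ⊆ B: B \ A = {5, 8, 10, 14, 15}
|B| - |A| = 9 - 4 = 5

5


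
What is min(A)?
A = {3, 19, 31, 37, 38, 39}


Set A = {3, 19, 31, 37, 38, 39}
Elements in ascending order: 3, 19, 31, 37, 38, 39
The smallest element is 3.

3


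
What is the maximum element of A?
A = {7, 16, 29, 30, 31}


Set A = {7, 16, 29, 30, 31}
Elements in ascending order: 7, 16, 29, 30, 31
The largest element is 31.

31


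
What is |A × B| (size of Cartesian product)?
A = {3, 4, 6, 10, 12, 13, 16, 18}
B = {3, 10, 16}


Set A = {3, 4, 6, 10, 12, 13, 16, 18} has 8 elements.
Set B = {3, 10, 16} has 3 elements.
|A × B| = |A| × |B| = 8 × 3 = 24

24


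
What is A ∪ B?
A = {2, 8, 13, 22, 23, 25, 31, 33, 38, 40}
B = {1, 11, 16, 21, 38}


Set A = {2, 8, 13, 22, 23, 25, 31, 33, 38, 40}
Set B = {1, 11, 16, 21, 38}
A ∪ B includes all elements in either set.
Elements from A: {2, 8, 13, 22, 23, 25, 31, 33, 38, 40}
Elements from B not already included: {1, 11, 16, 21}
A ∪ B = {1, 2, 8, 11, 13, 16, 21, 22, 23, 25, 31, 33, 38, 40}

{1, 2, 8, 11, 13, 16, 21, 22, 23, 25, 31, 33, 38, 40}


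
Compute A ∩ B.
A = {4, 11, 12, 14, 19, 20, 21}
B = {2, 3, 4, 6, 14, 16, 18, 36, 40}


Set A = {4, 11, 12, 14, 19, 20, 21}
Set B = {2, 3, 4, 6, 14, 16, 18, 36, 40}
A ∩ B includes only elements in both sets.
Check each element of A against B:
4 ✓, 11 ✗, 12 ✗, 14 ✓, 19 ✗, 20 ✗, 21 ✗
A ∩ B = {4, 14}

{4, 14}


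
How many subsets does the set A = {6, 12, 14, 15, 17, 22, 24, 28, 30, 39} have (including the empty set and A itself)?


Set A = {6, 12, 14, 15, 17, 22, 24, 28, 30, 39}
|A| = 10
The power set P(A) contains all subsets of A.
|P(A)| = 2^|A| = 2^10 = 1024

1024


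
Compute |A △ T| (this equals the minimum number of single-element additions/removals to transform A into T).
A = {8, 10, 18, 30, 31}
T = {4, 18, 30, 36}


Set A = {8, 10, 18, 30, 31}
Set T = {4, 18, 30, 36}
Elements to remove from A (in A, not in T): {8, 10, 31} → 3 removals
Elements to add to A (in T, not in A): {4, 36} → 2 additions
Total edits = 3 + 2 = 5

5


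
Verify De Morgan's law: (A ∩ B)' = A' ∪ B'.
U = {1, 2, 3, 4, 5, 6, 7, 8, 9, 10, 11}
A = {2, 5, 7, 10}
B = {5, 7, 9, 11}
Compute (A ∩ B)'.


U = {1, 2, 3, 4, 5, 6, 7, 8, 9, 10, 11}
A = {2, 5, 7, 10}, B = {5, 7, 9, 11}
A ∩ B = {5, 7}
(A ∩ B)' = U \ (A ∩ B) = {1, 2, 3, 4, 6, 8, 9, 10, 11}
Verification via A' ∪ B': A' = {1, 3, 4, 6, 8, 9, 11}, B' = {1, 2, 3, 4, 6, 8, 10}
A' ∪ B' = {1, 2, 3, 4, 6, 8, 9, 10, 11} ✓

{1, 2, 3, 4, 6, 8, 9, 10, 11}


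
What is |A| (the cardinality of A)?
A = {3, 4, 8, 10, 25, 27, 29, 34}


Set A = {3, 4, 8, 10, 25, 27, 29, 34}
Listing elements: 3, 4, 8, 10, 25, 27, 29, 34
Counting: 8 elements
|A| = 8

8


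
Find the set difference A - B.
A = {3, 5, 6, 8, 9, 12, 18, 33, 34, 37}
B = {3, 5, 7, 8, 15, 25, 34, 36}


Set A = {3, 5, 6, 8, 9, 12, 18, 33, 34, 37}
Set B = {3, 5, 7, 8, 15, 25, 34, 36}
A \ B includes elements in A that are not in B.
Check each element of A:
3 (in B, remove), 5 (in B, remove), 6 (not in B, keep), 8 (in B, remove), 9 (not in B, keep), 12 (not in B, keep), 18 (not in B, keep), 33 (not in B, keep), 34 (in B, remove), 37 (not in B, keep)
A \ B = {6, 9, 12, 18, 33, 37}

{6, 9, 12, 18, 33, 37}


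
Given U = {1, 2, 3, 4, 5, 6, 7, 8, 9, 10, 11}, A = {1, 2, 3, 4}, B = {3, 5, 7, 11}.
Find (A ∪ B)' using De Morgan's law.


U = {1, 2, 3, 4, 5, 6, 7, 8, 9, 10, 11}
A = {1, 2, 3, 4}, B = {3, 5, 7, 11}
A ∪ B = {1, 2, 3, 4, 5, 7, 11}
(A ∪ B)' = U \ (A ∪ B) = {6, 8, 9, 10}
Verification via A' ∩ B': A' = {5, 6, 7, 8, 9, 10, 11}, B' = {1, 2, 4, 6, 8, 9, 10}
A' ∩ B' = {6, 8, 9, 10} ✓

{6, 8, 9, 10}


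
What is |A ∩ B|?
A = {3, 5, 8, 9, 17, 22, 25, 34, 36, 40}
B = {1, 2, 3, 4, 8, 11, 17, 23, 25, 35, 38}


Set A = {3, 5, 8, 9, 17, 22, 25, 34, 36, 40}
Set B = {1, 2, 3, 4, 8, 11, 17, 23, 25, 35, 38}
A ∩ B = {3, 8, 17, 25}
|A ∩ B| = 4

4


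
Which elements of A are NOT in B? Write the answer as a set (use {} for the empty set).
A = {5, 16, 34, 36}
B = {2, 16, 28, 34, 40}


Set A = {5, 16, 34, 36}
Set B = {2, 16, 28, 34, 40}
Check each element of A against B:
5 ∉ B (include), 16 ∈ B, 34 ∈ B, 36 ∉ B (include)
Elements of A not in B: {5, 36}

{5, 36}


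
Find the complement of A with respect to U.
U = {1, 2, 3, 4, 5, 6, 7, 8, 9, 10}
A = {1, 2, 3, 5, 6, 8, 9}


Universal set U = {1, 2, 3, 4, 5, 6, 7, 8, 9, 10}
Set A = {1, 2, 3, 5, 6, 8, 9}
A' = U \ A = elements in U but not in A
Checking each element of U:
1 (in A, exclude), 2 (in A, exclude), 3 (in A, exclude), 4 (not in A, include), 5 (in A, exclude), 6 (in A, exclude), 7 (not in A, include), 8 (in A, exclude), 9 (in A, exclude), 10 (not in A, include)
A' = {4, 7, 10}

{4, 7, 10}


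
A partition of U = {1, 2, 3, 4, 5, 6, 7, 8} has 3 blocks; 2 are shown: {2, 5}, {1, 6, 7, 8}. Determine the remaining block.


U = {1, 2, 3, 4, 5, 6, 7, 8}
Shown blocks: {2, 5}, {1, 6, 7, 8}
A partition's blocks are pairwise disjoint and cover U, so the missing block = U \ (union of shown blocks).
Union of shown blocks: {1, 2, 5, 6, 7, 8}
Missing block = U \ (union) = {3, 4}

{3, 4}


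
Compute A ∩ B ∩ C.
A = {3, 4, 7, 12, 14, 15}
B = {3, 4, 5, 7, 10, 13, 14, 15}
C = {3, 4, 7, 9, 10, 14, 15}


Set A = {3, 4, 7, 12, 14, 15}
Set B = {3, 4, 5, 7, 10, 13, 14, 15}
Set C = {3, 4, 7, 9, 10, 14, 15}
First, A ∩ B = {3, 4, 7, 14, 15}
Then, (A ∩ B) ∩ C = {3, 4, 7, 14, 15}

{3, 4, 7, 14, 15}


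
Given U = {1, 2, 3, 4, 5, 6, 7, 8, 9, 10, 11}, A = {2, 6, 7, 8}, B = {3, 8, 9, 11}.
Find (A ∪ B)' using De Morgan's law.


U = {1, 2, 3, 4, 5, 6, 7, 8, 9, 10, 11}
A = {2, 6, 7, 8}, B = {3, 8, 9, 11}
A ∪ B = {2, 3, 6, 7, 8, 9, 11}
(A ∪ B)' = U \ (A ∪ B) = {1, 4, 5, 10}
Verification via A' ∩ B': A' = {1, 3, 4, 5, 9, 10, 11}, B' = {1, 2, 4, 5, 6, 7, 10}
A' ∩ B' = {1, 4, 5, 10} ✓

{1, 4, 5, 10}


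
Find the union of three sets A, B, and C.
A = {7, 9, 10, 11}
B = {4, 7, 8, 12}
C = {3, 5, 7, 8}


Set A = {7, 9, 10, 11}
Set B = {4, 7, 8, 12}
Set C = {3, 5, 7, 8}
First, A ∪ B = {4, 7, 8, 9, 10, 11, 12}
Then, (A ∪ B) ∪ C = {3, 4, 5, 7, 8, 9, 10, 11, 12}

{3, 4, 5, 7, 8, 9, 10, 11, 12}
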